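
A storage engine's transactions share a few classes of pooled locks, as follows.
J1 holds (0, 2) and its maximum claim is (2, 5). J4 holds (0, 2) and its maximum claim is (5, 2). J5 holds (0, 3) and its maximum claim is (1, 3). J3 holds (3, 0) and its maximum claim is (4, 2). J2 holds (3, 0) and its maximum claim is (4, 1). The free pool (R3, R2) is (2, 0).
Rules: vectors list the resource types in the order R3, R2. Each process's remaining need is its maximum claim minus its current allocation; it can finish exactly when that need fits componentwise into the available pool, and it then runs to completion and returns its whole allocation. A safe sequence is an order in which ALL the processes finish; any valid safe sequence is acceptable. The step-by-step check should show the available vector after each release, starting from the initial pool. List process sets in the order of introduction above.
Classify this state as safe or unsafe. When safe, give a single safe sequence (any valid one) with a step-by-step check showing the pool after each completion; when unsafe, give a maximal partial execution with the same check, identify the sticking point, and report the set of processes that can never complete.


The state is SAFE; one workable sequence: J5, J2, J4, J1, J3.
Key observation: the order's first zero-slack moment is J4 ((5, 0) needed, (5, 3) free — a requested resource with nothing to spare).
Verifying each step:
  pool = (2, 0)
  run J5 (needs (1, 0), free (2, 0)); after release of (0, 3) the pool is (2, 3)
  run J2 (needs (1, 1), free (2, 3)); after release of (3, 0) the pool is (5, 3)
  run J4 (needs (5, 0), free (5, 3)); after release of (0, 2) the pool is (5, 5)
  run J1 (needs (2, 3), free (5, 5)); after release of (0, 2) the pool is (5, 7)
  run J3 (needs (1, 2), free (5, 7)); after release of (3, 0) the pool is (8, 7)


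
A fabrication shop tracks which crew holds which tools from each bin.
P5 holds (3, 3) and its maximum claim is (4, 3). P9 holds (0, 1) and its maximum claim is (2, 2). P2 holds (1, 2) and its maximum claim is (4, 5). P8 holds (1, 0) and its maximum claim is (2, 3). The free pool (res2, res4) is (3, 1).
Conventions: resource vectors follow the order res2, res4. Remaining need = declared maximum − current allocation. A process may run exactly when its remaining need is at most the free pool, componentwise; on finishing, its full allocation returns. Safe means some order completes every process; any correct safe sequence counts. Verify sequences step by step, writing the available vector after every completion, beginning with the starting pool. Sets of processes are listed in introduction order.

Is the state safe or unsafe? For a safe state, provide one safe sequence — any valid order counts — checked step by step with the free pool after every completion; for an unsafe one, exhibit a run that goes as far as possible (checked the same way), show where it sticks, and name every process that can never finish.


SAFE. One safe sequence: P9, P5, P8, P2.
Key observation: the first exact fit in this order is P9 — it needs (2, 1) with (3, 1) free, meeting a requested resource to the last unit.
Step-by-step check:
  pool = (3, 1)
  run P9 (needs (2, 1), free (3, 1)); after release of (0, 1) the pool is (3, 2)
  run P5 (needs (1, 0), free (3, 2)); after release of (3, 3) the pool is (6, 5)
  run P8 (needs (1, 3), free (6, 5)); after release of (1, 0) the pool is (7, 5)
  run P2 (needs (3, 3), free (7, 5)); after release of (1, 2) the pool is (8, 7)


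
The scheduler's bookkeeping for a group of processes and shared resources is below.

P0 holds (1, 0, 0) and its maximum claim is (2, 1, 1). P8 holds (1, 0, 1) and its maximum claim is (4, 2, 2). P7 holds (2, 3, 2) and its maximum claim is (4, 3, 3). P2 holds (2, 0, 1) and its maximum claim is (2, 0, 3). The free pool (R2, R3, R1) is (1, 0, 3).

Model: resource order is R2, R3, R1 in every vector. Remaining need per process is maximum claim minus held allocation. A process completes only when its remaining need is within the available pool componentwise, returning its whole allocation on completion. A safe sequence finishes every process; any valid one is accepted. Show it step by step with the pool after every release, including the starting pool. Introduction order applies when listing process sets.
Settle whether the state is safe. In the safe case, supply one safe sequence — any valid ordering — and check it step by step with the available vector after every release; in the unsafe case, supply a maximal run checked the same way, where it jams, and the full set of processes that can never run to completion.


SAFE. One safe sequence: P2, P7, P8, P0.
Key observation: the order never hits an exact fit; P2 is the first step at the minimum slack of 1 on its requested resources ((0, 0, 2), (1, 0, 3) free).
Check, step by step:
  pool = (1, 0, 3)
  P2 needs (0, 0, 2) <= (1, 0, 3) -> finishes; pool += (2, 0, 1) = (3, 0, 4)
  P7 needs (2, 0, 1) <= (3, 0, 4) -> finishes; pool += (2, 3, 2) = (5, 3, 6)
  P8 needs (3, 2, 1) <= (5, 3, 6) -> finishes; pool += (1, 0, 1) = (6, 3, 7)
  P0 needs (1, 1, 1) <= (6, 3, 7) -> finishes; pool += (1, 0, 0) = (7, 3, 7)


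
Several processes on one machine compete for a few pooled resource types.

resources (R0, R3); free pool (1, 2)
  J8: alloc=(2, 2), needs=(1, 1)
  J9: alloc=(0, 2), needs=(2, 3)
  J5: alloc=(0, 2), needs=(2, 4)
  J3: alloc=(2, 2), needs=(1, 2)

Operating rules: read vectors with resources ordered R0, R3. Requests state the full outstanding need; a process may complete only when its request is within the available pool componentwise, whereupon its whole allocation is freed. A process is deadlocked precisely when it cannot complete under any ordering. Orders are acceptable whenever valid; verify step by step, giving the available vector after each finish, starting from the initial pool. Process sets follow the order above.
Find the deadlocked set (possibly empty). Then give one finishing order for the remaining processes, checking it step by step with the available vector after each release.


Nothing here is deadlocked.
Key observation: there is always a runnable process — J3 first — so the state unwinds completely.
The rest can finish in the order J3, J8, J9, J5. Walking it through:
  pool = (1, 2)
  J3 needs (1, 2) <= (1, 2) -> finishes; pool += (2, 2) = (3, 4)
  J8 needs (1, 1) <= (3, 4) -> finishes; pool += (2, 2) = (5, 6)
  J9 needs (2, 3) <= (5, 6) -> finishes; pool += (0, 2) = (5, 8)
  J5 needs (2, 4) <= (5, 8) -> finishes; pool += (0, 2) = (5, 10)


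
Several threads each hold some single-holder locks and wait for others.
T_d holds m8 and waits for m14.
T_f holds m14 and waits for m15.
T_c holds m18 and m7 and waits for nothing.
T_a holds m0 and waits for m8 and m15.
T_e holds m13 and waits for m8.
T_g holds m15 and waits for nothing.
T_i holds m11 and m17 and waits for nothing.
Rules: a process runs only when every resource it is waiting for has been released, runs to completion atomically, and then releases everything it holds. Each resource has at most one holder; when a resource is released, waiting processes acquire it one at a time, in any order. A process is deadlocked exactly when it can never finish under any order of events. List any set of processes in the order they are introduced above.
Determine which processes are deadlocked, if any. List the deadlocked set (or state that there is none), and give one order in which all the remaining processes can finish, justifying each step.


The deadlocked set is empty.
Key observation: although several processes wait, no cycle exists — each chain bottoms out at a free runner.
A valid finishing order for the others: T_g, T_f, T_c, T_i, T_d, T_a, T_e.
Verifying each step:
  run T_g (it waits on nothing); releases m15
  run T_f (all its waits — m15 — are resolved); releases m14
  run T_c (it waits on nothing); releases m18 and m7
  run T_i (it waits on nothing); releases m11 and m17
  run T_d (all its waits — m14 — are resolved); releases m8
  run T_a (all its waits — m8 and m15 — are resolved); releases m0
  run T_e (all its waits — m8 — are resolved); releases m13


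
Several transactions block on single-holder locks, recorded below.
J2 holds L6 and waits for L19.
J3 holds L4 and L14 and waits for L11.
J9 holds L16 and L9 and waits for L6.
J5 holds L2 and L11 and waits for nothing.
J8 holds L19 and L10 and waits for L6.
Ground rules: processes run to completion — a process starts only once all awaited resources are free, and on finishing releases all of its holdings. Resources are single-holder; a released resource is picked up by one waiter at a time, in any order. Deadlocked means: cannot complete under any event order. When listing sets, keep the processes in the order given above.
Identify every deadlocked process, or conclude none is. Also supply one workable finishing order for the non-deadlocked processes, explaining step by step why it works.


Deadlocked: J2, J9 and J8.
Key observation: the loop J2 -> J8 -> J2 blocks itself forever; J9 waits into the deadlock from upstream.
One completion order for the rest: J5, J3.
Verifying each step:
  run J5 (it waits on nothing); releases L2 and L11
  J3: everything it awaited (L11) is free; runs, freeing L4 and L14


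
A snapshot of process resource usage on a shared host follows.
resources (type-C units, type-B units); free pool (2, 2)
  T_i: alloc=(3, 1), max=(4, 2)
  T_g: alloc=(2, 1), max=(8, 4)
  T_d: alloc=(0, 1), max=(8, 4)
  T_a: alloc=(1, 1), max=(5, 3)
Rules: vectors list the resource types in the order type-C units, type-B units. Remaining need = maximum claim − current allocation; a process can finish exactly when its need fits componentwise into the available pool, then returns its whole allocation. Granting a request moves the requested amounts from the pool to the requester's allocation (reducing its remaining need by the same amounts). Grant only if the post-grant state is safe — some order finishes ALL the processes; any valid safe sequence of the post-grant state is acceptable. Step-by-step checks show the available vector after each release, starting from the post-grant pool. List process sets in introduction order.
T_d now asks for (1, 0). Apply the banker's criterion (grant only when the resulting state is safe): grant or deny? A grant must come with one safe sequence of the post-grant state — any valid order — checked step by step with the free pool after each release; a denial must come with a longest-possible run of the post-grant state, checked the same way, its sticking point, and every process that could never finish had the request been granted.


DENY — the pretend-granted state is unsafe.
Key observation: no order helps: past T_i, T_a, the free pool tops out at (5, 4), below what each blocked process needs in type-C units.
On the post-grant state, T_i, T_a is a maximal run — nothing extends it. Check, step by step:
  pool = (1, 2)
  T_i: need (1, 1) fits (1, 2); releases (3, 1), pool now (4, 3)
  T_a: need (4, 2) fits (4, 3); releases (1, 1), pool now (5, 4)
  blocked: T_g wants (6, 3), pool (5, 4) — not enough type-C units
  blocked: T_d wants (7, 3), pool (5, 4) — not enough type-C units
Post-grant, the permanently blocked set is T_g and T_d.


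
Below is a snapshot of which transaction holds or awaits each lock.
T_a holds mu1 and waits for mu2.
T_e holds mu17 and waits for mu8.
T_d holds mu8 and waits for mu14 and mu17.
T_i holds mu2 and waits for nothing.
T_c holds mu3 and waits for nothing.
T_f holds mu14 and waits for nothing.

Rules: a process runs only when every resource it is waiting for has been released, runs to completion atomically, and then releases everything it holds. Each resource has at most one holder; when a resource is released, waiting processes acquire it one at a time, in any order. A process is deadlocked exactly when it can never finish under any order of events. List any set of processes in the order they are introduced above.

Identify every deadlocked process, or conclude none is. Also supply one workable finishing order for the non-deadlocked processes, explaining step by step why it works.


The deadlocked set is T_e and T_d.
Key observation: T_e -> T_d -> T_e is a circular wait — nothing in it can go first; no other process is dragged down with it.
One completion order for the rest: T_c, T_i, T_f, T_a.
Verifying each step:
  T_c: no waits; runs immediately, freeing mu3
  T_i: no waits; runs immediately, freeing mu2
  T_f: no waits; runs immediately, freeing mu14
  T_a waits on mu2 — all released -> runs and releases mu1


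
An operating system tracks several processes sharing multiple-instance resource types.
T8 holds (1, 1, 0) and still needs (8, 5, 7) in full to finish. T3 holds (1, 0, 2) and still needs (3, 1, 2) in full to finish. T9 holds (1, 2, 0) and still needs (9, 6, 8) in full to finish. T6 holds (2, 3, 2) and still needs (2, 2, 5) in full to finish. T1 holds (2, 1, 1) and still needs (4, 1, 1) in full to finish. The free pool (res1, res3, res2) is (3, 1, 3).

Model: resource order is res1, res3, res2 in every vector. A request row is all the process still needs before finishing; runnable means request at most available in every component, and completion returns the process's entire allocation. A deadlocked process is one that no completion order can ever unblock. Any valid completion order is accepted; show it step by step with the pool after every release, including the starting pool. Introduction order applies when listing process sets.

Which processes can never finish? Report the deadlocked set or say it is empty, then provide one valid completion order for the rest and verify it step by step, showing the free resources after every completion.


Nothing here is deadlocked.
Key observation: beginning at T3, releases accumulate fast enough that every process eventually fits.
A valid finishing order for the others: T3, T1, T6, T8, T9. Verifying each step:
  pool = (3, 1, 3)
  T3: need (3, 1, 2) fits (3, 1, 3); releases (1, 0, 2), pool now (4, 1, 5)
  T1: need (4, 1, 1) fits (4, 1, 5); releases (2, 1, 1), pool now (6, 2, 6)
  T6: need (2, 2, 5) fits (6, 2, 6); releases (2, 3, 2), pool now (8, 5, 8)
  T8: need (8, 5, 7) fits (8, 5, 8); releases (1, 1, 0), pool now (9, 6, 8)
  T9: need (9, 6, 8) fits (9, 6, 8); releases (1, 2, 0), pool now (10, 8, 8)


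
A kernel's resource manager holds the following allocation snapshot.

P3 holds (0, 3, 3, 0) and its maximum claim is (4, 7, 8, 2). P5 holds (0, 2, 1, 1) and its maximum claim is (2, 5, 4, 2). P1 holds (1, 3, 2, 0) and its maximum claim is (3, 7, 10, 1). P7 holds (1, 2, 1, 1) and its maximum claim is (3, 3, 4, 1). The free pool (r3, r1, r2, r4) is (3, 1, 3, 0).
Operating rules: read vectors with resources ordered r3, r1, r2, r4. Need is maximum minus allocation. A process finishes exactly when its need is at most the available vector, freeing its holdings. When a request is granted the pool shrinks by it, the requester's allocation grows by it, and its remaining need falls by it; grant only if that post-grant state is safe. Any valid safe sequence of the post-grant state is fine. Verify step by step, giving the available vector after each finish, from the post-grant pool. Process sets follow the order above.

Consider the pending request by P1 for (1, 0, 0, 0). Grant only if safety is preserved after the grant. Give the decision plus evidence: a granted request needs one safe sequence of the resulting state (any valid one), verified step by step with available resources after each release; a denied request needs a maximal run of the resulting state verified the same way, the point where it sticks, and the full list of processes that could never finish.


DENY — the pretend-granted state is unsafe.
Key observation: after P7, P5 the pool peaks at (3, 5, 5, 2), and each blocked process is short somewhere: P3 on r3; P1 on r2.
On the post-grant state, P7, P5 is a maximal run — nothing extends it. Check, step by step:
  pool = (2, 1, 3, 0)
  P7: need (2, 1, 3, 0) fits (2, 1, 3, 0); releases (1, 2, 1, 1), pool now (3, 3, 4, 1)
  P5: need (2, 3, 3, 1) fits (3, 3, 4, 1); releases (0, 2, 1, 1), pool now (3, 5, 5, 2)
  P3 cannot run: need (4, 4, 5, 2) vs free (3, 5, 5, 2) (insufficient r3)
  P1 cannot run: need (1, 4, 8, 1) vs free (3, 5, 5, 2) (insufficient r2)
Processes that could never finish after the grant: P3 and P1.


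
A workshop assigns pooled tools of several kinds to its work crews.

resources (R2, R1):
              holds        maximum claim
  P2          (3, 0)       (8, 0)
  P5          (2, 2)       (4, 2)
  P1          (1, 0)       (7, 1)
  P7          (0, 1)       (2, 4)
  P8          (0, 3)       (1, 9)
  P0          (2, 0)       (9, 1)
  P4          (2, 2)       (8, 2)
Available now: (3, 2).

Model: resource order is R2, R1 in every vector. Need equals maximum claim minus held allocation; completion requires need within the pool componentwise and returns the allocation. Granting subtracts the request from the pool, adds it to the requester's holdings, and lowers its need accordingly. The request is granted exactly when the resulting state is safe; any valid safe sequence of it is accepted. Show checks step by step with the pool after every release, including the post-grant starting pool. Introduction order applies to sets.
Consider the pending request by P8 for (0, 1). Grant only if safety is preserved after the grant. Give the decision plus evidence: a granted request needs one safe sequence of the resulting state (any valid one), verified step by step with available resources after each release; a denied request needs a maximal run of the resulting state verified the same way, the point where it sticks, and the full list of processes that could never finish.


GRANT. The post-grant state is safe; one safe sequence: P5, P2, P4, P0, P7, P1, P8.
Key observation: granting shrinks the pool to (3, 1), yet P5 still fits and the chain goes through.
Step-by-step check of the post-grant state:
  pool = (3, 1)
  run P5 (needs (2, 0), free (3, 1)); after release of (2, 2) the pool is (5, 3)
  run P2 (needs (5, 0), free (5, 3)); after release of (3, 0) the pool is (8, 3)
  run P4 (needs (6, 0), free (8, 3)); after release of (2, 2) the pool is (10, 5)
  run P0 (needs (7, 1), free (10, 5)); after release of (2, 0) the pool is (12, 5)
  run P7 (needs (2, 3), free (12, 5)); after release of (0, 1) the pool is (12, 6)
  run P1 (needs (6, 1), free (12, 6)); after release of (1, 0) the pool is (13, 6)
  run P8 (needs (1, 5), free (13, 6)); after release of (0, 4) the pool is (13, 10)


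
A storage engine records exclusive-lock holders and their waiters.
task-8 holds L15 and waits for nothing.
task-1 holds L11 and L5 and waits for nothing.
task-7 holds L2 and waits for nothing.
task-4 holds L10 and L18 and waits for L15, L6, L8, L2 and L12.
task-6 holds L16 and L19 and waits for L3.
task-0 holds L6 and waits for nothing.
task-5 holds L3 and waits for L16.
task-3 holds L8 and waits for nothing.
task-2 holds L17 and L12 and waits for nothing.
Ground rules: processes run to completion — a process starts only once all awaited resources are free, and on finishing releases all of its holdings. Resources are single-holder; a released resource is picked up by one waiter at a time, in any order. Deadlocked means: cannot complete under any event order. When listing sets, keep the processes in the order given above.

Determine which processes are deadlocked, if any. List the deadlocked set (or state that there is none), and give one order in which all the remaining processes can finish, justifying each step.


Deadlocked set: task-6 and task-5.
Key observation: nobody on the ring task-6 -> task-5 -> task-6 can start until another member finishes, which never happens; no other process is dragged down with it.
A valid finishing order for the others: task-0, task-7, task-3, task-2, task-8, task-1, task-4.
Step-by-step check:
  task-0: no waits; runs immediately, freeing L6
  task-7: no waits; runs immediately, freeing L2
  task-3: no waits; runs immediately, freeing L8
  task-2: no waits; runs immediately, freeing L17 and L12
  task-8: no waits; runs immediately, freeing L15
  task-1: no waits; runs immediately, freeing L11 and L5
  run task-4 (all its waits — L15, L6, L8, L2 and L12 — are resolved); releases L10 and L18


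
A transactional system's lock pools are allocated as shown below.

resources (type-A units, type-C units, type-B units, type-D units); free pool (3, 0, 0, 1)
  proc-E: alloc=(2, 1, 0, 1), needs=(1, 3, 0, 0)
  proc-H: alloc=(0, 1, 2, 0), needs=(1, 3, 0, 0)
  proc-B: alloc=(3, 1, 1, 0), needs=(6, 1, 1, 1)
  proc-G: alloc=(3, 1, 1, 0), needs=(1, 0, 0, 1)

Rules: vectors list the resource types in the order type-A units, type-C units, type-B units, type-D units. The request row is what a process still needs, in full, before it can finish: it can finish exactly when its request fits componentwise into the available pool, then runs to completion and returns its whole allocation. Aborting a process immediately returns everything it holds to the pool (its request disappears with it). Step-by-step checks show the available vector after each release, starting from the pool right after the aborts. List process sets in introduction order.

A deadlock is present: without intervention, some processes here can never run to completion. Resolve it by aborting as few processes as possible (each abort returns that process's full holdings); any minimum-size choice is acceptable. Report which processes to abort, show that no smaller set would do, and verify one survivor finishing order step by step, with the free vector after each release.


Abort proc-H.
Key observation: proc-E had no path to completion before; after the abort of proc-H ((0, 1, 2, 0) returned), step 3 is where it fits.
Why nothing smaller works: aborting no one leaves the state deadlocked as given.
One survivor order: proc-G, proc-B, proc-E. Step-by-step check (post-abort pool first):
  pool = (3, 1, 2, 1)
  run proc-G (needs (1, 0, 0, 1), free (3, 1, 2, 1)); after release of (3, 1, 1, 0) the pool is (6, 2, 3, 1)
  run proc-B (needs (6, 1, 1, 1), free (6, 2, 3, 1)); after release of (3, 1, 1, 0) the pool is (9, 3, 4, 1)
  run proc-E (needs (1, 3, 0, 0), free (9, 3, 4, 1)); after release of (2, 1, 0, 1) the pool is (11, 4, 4, 2)


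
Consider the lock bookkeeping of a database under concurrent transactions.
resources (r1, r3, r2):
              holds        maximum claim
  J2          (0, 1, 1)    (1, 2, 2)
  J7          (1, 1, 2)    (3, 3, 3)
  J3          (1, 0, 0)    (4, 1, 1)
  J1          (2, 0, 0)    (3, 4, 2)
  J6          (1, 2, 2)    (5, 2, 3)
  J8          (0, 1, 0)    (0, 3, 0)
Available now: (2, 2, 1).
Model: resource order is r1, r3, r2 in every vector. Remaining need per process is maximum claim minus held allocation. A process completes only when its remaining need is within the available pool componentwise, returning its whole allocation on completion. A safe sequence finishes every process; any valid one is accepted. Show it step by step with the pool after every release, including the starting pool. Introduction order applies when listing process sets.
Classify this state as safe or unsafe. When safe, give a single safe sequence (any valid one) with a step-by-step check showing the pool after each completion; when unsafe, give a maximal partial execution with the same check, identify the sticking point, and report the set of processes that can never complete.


SAFE. One safe sequence: J2, J8, J1, J7, J3, J6.
Key observation: J2 is the earliest step where a requested resource binds exactly: need (1, 1, 1), pool (2, 2, 1) at its turn.
Verifying each step:
  pool = (2, 2, 1)
  J2: need (1, 1, 1) fits (2, 2, 1); releases (0, 1, 1), pool now (2, 3, 2)
  J8: need (0, 2, 0) fits (2, 3, 2); releases (0, 1, 0), pool now (2, 4, 2)
  J1: need (1, 4, 2) fits (2, 4, 2); releases (2, 0, 0), pool now (4, 4, 2)
  J7: need (2, 2, 1) fits (4, 4, 2); releases (1, 1, 2), pool now (5, 5, 4)
  J3: need (3, 1, 1) fits (5, 5, 4); releases (1, 0, 0), pool now (6, 5, 4)
  J6: need (4, 0, 1) fits (6, 5, 4); releases (1, 2, 2), pool now (7, 7, 6)


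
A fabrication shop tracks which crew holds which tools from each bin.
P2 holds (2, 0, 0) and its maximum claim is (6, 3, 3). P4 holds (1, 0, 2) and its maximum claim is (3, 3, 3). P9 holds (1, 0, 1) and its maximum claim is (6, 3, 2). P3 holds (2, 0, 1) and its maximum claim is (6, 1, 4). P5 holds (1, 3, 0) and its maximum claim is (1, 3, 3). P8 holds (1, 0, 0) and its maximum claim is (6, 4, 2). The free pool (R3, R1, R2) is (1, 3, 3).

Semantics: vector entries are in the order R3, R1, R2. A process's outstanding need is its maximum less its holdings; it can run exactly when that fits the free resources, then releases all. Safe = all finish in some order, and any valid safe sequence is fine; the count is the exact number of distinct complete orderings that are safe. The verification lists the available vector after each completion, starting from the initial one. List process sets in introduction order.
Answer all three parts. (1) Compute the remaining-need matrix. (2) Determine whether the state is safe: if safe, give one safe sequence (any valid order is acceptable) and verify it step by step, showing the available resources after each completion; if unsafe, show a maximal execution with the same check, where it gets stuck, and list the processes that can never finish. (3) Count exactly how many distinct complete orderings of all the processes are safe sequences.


(1) Remaining need (order R3, R1, R2):
  P2: (4, 3, 3)
  P4: (2, 3, 1)
  P9: (5, 3, 1)
  P3: (4, 1, 3)
  P5: (0, 0, 3)
  P8: (5, 4, 2)
(2) UNSAFE.
Key observation: once P5, P4 finish, the pool peaks at (3, 6, 5) — and every remaining process still needs more R3 than that.
The run P5, P4 cannot be extended any further. Verifying each step:
  pool = (1, 3, 3)
  P5 needs (0, 0, 3) <= (1, 3, 3) -> finishes; pool += (1, 3, 0) = (2, 6, 3)
  P4 needs (2, 3, 1) <= (2, 6, 3) -> finishes; pool += (1, 0, 2) = (3, 6, 5)
  P2 cannot run: need (4, 3, 3) vs free (3, 6, 5) (insufficient R3)
  P9 cannot run: need (5, 3, 1) vs free (3, 6, 5) (insufficient R3)
  P3 cannot run: need (4, 1, 3) vs free (3, 6, 5) (insufficient R3)
  P8 cannot run: need (5, 4, 2) vs free (3, 6, 5) (insufficient R3)
Processes that can never finish: P2, P9, P3 and P8.
(3) The exact count: 0 of the possible complete orderings are safe sequences.


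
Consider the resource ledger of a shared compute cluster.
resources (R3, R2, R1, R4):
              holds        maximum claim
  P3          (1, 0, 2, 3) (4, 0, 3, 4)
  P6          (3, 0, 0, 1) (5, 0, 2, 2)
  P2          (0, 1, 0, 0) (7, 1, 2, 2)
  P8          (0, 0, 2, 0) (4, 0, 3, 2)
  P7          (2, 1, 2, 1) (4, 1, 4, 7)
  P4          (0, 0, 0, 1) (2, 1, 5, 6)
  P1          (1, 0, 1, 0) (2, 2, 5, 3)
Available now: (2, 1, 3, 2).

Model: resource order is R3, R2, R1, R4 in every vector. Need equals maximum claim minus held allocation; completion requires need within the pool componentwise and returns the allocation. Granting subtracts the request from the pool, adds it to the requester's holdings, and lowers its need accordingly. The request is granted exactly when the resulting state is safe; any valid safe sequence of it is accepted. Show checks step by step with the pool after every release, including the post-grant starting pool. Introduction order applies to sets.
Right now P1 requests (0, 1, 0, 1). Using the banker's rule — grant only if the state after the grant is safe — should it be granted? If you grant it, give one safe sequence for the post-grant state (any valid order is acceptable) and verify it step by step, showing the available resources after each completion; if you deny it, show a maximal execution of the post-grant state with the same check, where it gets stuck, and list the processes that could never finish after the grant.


DENY: after the grant no complete ordering would exist.
Key observation: after P6, P8, P3 the pool peaks at (6, 0, 7, 5), and each blocked process is short somewhere: P2 on R3; P7 on R4; P4 on R2; P1 on R2.
After a pretend grant, a maximal execution: P6, P8, P3 — then nothing else fits. Verifying each step:
  pool = (2, 0, 3, 1)
  P6 needs (2, 0, 2, 1) <= (2, 0, 3, 1) -> finishes; pool += (3, 0, 0, 1) = (5, 0, 3, 2)
  P8 needs (4, 0, 1, 2) <= (5, 0, 3, 2) -> finishes; pool += (0, 0, 2, 0) = (5, 0, 5, 2)
  P3 needs (3, 0, 1, 1) <= (5, 0, 5, 2) -> finishes; pool += (1, 0, 2, 3) = (6, 0, 7, 5)
  P2 cannot run: need (7, 0, 2, 2) vs free (6, 0, 7, 5) (insufficient R3)
  P7 cannot run: need (2, 0, 2, 6) vs free (6, 0, 7, 5) (insufficient R4)
  P4 cannot run: need (2, 1, 5, 5) vs free (6, 0, 7, 5) (insufficient R2)
  P1 cannot run: need (1, 1, 4, 2) vs free (6, 0, 7, 5) (insufficient R2)
Had the request been granted, P2, P7, P4 and P1 could never finish.


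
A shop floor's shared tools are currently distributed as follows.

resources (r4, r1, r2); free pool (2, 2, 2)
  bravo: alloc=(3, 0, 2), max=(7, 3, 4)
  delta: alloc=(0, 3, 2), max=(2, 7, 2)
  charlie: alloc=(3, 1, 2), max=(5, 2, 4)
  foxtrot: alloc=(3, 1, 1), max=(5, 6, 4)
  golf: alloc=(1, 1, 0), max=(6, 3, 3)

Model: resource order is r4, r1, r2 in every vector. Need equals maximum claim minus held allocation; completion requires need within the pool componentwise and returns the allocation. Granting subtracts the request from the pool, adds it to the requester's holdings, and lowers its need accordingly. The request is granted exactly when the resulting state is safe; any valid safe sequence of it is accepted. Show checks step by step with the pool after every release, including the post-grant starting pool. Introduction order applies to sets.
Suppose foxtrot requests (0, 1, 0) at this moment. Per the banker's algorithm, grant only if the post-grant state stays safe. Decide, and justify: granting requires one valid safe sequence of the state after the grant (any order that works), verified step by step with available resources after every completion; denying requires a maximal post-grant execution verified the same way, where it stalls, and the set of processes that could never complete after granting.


DENY — the pretend-granted state is unsafe.
Key observation: the wall is r1: completing charlie, golf, bravo brings the pool only to (9, 3, 6), and all the rest need more.
Pretend the grant happened; the run charlie, golf, bravo goes as far as possible. Step-by-step check:
  pool = (2, 1, 2)
  charlie: need (2, 1, 2) fits (2, 1, 2); releases (3, 1, 2), pool now (5, 2, 4)
  golf: need (5, 2, 3) fits (5, 2, 4); releases (1, 1, 0), pool now (6, 3, 4)
  bravo: need (4, 3, 2) fits (6, 3, 4); releases (3, 0, 2), pool now (9, 3, 6)
  blocked: delta wants (2, 4, 0), pool (9, 3, 6) — not enough r1
  blocked: foxtrot wants (2, 4, 3), pool (9, 3, 6) — not enough r1
Post-grant, the permanently blocked set is delta and foxtrot.


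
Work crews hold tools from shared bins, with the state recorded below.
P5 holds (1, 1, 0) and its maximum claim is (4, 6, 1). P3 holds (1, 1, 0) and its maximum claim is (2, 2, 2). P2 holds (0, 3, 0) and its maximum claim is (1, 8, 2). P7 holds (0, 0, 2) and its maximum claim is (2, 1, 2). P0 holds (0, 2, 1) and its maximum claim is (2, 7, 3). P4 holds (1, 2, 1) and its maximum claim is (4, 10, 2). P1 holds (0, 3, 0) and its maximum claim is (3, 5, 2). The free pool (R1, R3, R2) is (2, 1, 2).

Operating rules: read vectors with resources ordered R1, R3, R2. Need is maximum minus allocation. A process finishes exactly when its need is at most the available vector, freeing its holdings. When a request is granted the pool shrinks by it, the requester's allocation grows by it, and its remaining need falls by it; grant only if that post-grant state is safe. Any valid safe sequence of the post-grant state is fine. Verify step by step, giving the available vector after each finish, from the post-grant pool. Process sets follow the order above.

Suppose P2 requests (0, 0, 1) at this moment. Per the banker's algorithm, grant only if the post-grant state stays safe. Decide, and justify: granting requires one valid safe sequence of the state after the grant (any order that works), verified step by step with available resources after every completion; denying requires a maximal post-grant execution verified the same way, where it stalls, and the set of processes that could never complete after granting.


GRANT: granting preserves safety; a valid post-grant sequence is P7, P3, P1, P2, P4, P5, P0.
Key observation: after the grant the pool drops to (2, 1, 1), which still lets P7 finish first and unwind the rest.
Check on the post-grant state, step by step:
  pool = (2, 1, 1)
  run P7 (needs (2, 1, 0), free (2, 1, 1)); after release of (0, 0, 2) the pool is (2, 1, 3)
  run P3 (needs (1, 1, 2), free (2, 1, 3)); after release of (1, 1, 0) the pool is (3, 2, 3)
  run P1 (needs (3, 2, 2), free (3, 2, 3)); after release of (0, 3, 0) the pool is (3, 5, 3)
  run P2 (needs (1, 5, 1), free (3, 5, 3)); after release of (0, 3, 1) the pool is (3, 8, 4)
  run P4 (needs (3, 8, 1), free (3, 8, 4)); after release of (1, 2, 1) the pool is (4, 10, 5)
  run P5 (needs (3, 5, 1), free (4, 10, 5)); after release of (1, 1, 0) the pool is (5, 11, 5)
  run P0 (needs (2, 5, 2), free (5, 11, 5)); after release of (0, 2, 1) the pool is (5, 13, 6)


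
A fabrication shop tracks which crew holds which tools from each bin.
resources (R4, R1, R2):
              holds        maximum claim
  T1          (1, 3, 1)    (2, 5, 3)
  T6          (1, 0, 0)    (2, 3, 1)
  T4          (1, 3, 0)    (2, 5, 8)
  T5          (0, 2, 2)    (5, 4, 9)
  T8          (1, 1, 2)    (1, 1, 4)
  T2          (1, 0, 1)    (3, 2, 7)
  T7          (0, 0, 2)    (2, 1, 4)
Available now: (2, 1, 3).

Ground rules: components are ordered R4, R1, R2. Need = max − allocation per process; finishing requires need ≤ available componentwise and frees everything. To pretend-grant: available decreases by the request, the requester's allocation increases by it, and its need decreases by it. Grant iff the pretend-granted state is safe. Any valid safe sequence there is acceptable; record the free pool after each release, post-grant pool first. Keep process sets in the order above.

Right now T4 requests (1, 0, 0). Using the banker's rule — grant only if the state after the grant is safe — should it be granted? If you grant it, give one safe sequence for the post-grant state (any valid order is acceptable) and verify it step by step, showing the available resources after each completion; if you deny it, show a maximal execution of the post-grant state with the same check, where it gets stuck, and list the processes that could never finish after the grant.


GRANT: granting preserves safety; a valid post-grant sequence is T8, T1, T7, T4, T5, T6, T2.
Key observation: (1, 1, 3) free after granting still covers T8 first, and each release covers the next.
Step-by-step check of the post-grant state:
  pool = (1, 1, 3)
  T8: need (0, 0, 2) fits (1, 1, 3); releases (1, 1, 2), pool now (2, 2, 5)
  T1: need (1, 2, 2) fits (2, 2, 5); releases (1, 3, 1), pool now (3, 5, 6)
  T7: need (2, 1, 2) fits (3, 5, 6); releases (0, 0, 2), pool now (3, 5, 8)
  T4: need (0, 2, 8) fits (3, 5, 8); releases (2, 3, 0), pool now (5, 8, 8)
  T5: need (5, 2, 7) fits (5, 8, 8); releases (0, 2, 2), pool now (5, 10, 10)
  T6: need (1, 3, 1) fits (5, 10, 10); releases (1, 0, 0), pool now (6, 10, 10)
  T2: need (2, 2, 6) fits (6, 10, 10); releases (1, 0, 1), pool now (7, 10, 11)


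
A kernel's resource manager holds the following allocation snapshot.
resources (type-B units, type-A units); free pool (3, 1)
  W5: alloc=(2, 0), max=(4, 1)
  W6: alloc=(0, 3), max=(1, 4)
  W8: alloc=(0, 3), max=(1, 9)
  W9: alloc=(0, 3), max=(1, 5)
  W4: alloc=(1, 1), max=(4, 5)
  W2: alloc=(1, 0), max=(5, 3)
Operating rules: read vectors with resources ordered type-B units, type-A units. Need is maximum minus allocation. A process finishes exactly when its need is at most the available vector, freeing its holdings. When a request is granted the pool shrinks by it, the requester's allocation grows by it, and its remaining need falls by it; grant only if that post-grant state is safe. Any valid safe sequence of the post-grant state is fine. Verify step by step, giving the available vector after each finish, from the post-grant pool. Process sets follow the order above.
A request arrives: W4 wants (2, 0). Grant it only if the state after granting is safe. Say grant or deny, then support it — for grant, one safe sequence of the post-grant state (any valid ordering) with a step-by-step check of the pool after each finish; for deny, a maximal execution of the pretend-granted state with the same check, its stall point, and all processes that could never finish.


GRANT — the state after the grant stays safe, e.g. via W6, W4, W9, W2, W5, W8.
Key observation: the transfer keeps a workable pool ((1, 1)); W6 starts the safe sequence.
Verifying the post-grant state step by step:
  pool = (1, 1)
  run W6 (needs (1, 1), free (1, 1)); after release of (0, 3) the pool is (1, 4)
  run W4 (needs (1, 4), free (1, 4)); after release of (3, 1) the pool is (4, 5)
  run W9 (needs (1, 2), free (4, 5)); after release of (0, 3) the pool is (4, 8)
  run W2 (needs (4, 3), free (4, 8)); after release of (1, 0) the pool is (5, 8)
  run W5 (needs (2, 1), free (5, 8)); after release of (2, 0) the pool is (7, 8)
  run W8 (needs (1, 6), free (7, 8)); after release of (0, 3) the pool is (7, 11)


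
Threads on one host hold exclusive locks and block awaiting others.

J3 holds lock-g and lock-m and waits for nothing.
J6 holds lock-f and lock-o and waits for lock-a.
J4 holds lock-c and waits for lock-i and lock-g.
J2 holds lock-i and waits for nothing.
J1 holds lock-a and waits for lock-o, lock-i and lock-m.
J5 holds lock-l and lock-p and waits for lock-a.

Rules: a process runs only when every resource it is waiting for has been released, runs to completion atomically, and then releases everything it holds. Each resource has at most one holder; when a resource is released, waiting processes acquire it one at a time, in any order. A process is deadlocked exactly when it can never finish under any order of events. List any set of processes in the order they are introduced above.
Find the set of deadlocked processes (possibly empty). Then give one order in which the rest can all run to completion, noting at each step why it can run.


Deadlocked: J6, J1 and J5.
Key observation: nobody on the ring J6 -> J1 -> J6 can start until another member finishes, which never happens; J5 waits into the deadlock from upstream.
One completion order for the rest: J2, J3, J4.
Step-by-step check:
  run J2 (it waits on nothing); releases lock-i
  run J3 (it waits on nothing); releases lock-g and lock-m
  J4: everything it awaited (lock-i and lock-g) is free; runs, freeing lock-c


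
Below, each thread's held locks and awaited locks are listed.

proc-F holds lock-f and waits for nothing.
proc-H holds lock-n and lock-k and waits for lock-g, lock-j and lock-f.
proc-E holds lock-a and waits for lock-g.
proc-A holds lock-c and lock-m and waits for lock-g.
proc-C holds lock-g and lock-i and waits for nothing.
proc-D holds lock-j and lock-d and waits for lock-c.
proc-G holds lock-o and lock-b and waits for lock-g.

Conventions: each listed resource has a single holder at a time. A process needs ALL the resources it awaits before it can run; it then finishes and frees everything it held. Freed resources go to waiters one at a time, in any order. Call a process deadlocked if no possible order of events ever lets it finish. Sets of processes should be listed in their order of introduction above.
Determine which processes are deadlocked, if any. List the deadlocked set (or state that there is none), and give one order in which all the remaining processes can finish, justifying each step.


Nothing here is deadlocked.
Key observation: the wait relation is loop-free; peeling off processes with no waits unwinds the whole state.
One completion order for the rest: proc-C, proc-G, proc-A, proc-F, proc-E, proc-D, proc-H.
Walking it through:
  proc-C: no waits; runs immediately, freeing lock-g and lock-i
  run proc-G (all its waits — lock-g — are resolved); releases lock-o and lock-b
  run proc-A (all its waits — lock-g — are resolved); releases lock-c and lock-m
  proc-F: no waits; runs immediately, freeing lock-f
  run proc-E (all its waits — lock-g — are resolved); releases lock-a
  run proc-D (all its waits — lock-c — are resolved); releases lock-j and lock-d
  run proc-H (all its waits — lock-g, lock-j and lock-f — are resolved); releases lock-n and lock-k
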